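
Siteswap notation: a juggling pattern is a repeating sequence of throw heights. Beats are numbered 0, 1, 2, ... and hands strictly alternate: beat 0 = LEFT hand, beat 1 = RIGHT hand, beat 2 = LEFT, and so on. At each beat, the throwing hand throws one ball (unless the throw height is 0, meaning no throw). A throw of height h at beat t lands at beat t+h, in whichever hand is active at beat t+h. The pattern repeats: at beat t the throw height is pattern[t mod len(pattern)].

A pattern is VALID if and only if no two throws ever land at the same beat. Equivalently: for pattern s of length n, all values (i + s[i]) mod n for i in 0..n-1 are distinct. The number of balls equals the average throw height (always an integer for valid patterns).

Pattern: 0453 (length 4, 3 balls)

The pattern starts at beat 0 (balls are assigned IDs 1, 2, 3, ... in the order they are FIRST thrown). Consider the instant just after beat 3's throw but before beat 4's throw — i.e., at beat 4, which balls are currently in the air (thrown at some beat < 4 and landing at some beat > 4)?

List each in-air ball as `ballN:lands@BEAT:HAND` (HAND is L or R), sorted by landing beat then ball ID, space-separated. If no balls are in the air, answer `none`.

Answer: ball1:lands@5:R ball3:lands@6:L ball2:lands@7:R

Derivation:
Beat 1 (R): throw ball1 h=4 -> lands@5:R; in-air after throw: [b1@5:R]
Beat 2 (L): throw ball2 h=5 -> lands@7:R; in-air after throw: [b1@5:R b2@7:R]
Beat 3 (R): throw ball3 h=3 -> lands@6:L; in-air after throw: [b1@5:R b3@6:L b2@7:R]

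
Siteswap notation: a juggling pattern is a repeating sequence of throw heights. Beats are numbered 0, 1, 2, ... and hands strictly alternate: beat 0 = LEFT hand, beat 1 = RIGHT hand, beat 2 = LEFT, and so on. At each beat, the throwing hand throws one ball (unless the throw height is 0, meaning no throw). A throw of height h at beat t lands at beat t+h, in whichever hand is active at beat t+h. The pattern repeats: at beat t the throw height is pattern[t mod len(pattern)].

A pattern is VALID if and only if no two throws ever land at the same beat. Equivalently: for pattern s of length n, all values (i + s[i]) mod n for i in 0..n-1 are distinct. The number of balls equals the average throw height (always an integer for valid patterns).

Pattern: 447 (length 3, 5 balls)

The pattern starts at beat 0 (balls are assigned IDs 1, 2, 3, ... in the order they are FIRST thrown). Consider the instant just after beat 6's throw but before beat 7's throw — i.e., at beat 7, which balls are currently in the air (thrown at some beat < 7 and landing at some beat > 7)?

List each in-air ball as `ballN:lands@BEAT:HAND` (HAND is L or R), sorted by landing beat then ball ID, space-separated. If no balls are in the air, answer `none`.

Beat 0 (L): throw ball1 h=4 -> lands@4:L; in-air after throw: [b1@4:L]
Beat 1 (R): throw ball2 h=4 -> lands@5:R; in-air after throw: [b1@4:L b2@5:R]
Beat 2 (L): throw ball3 h=7 -> lands@9:R; in-air after throw: [b1@4:L b2@5:R b3@9:R]
Beat 3 (R): throw ball4 h=4 -> lands@7:R; in-air after throw: [b1@4:L b2@5:R b4@7:R b3@9:R]
Beat 4 (L): throw ball1 h=4 -> lands@8:L; in-air after throw: [b2@5:R b4@7:R b1@8:L b3@9:R]
Beat 5 (R): throw ball2 h=7 -> lands@12:L; in-air after throw: [b4@7:R b1@8:L b3@9:R b2@12:L]
Beat 6 (L): throw ball5 h=4 -> lands@10:L; in-air after throw: [b4@7:R b1@8:L b3@9:R b5@10:L b2@12:L]
Beat 7 (R): throw ball4 h=4 -> lands@11:R; in-air after throw: [b1@8:L b3@9:R b5@10:L b4@11:R b2@12:L]

Answer: ball1:lands@8:L ball3:lands@9:R ball5:lands@10:L ball2:lands@12:L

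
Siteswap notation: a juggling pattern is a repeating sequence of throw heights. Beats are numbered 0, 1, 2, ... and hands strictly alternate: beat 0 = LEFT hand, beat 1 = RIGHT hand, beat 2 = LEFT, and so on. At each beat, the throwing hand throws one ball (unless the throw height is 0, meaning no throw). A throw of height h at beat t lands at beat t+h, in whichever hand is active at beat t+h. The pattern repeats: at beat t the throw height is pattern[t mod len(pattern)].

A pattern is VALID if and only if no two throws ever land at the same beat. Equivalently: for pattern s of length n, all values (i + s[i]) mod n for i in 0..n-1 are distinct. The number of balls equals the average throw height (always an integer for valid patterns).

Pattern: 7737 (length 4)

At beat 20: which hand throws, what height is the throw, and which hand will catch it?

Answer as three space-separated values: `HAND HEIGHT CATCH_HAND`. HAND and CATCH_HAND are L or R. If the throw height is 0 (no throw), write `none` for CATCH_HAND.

Beat 20: 20 mod 2 = 0, so hand = L
Throw height = pattern[20 mod 4] = pattern[0] = 7
Lands at beat 20+7=27, 27 mod 2 = 1, so catch hand = R

Answer: L 7 R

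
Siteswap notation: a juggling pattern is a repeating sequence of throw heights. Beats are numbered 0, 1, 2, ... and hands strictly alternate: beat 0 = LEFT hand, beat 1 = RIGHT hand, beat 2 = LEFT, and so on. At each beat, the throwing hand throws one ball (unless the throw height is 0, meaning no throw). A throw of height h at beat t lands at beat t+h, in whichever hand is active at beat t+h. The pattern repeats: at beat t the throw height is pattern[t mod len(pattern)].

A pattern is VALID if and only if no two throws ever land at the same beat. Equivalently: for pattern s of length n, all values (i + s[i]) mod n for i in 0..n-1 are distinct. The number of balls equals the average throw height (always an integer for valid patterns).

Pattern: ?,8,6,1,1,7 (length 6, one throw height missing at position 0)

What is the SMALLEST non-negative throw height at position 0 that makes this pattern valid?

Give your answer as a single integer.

i=0: s[i]=? (unknown)
i=1: (1 + 8) mod 6 = 3
i=2: (2 + 6) mod 6 = 2
i=3: (3 + 1) mod 6 = 4
i=4: (4 + 1) mod 6 = 5
i=5: (5 + 7) mod 6 = 0
Known residues: [0, 2, 3, 4, 5]; need a permutation of 0..5, so missing residue r = 1
Need (0 + s) mod 6 = 1; smallest s = (1 - 0) mod 6 = 1

Answer: 1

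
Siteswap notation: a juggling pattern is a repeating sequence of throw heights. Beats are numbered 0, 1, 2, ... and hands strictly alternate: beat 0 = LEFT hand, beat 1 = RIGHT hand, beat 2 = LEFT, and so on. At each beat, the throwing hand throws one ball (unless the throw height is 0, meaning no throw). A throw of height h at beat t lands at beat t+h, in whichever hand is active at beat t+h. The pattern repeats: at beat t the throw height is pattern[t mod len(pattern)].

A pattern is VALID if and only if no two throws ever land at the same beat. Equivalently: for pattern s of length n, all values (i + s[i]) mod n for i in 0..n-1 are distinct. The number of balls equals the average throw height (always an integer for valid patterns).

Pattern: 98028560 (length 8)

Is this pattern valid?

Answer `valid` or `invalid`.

i=0: (i + s[i]) mod n = (0 + 9) mod 8 = 1
i=1: (i + s[i]) mod n = (1 + 8) mod 8 = 1
i=2: (i + s[i]) mod n = (2 + 0) mod 8 = 2
i=3: (i + s[i]) mod n = (3 + 2) mod 8 = 5
i=4: (i + s[i]) mod n = (4 + 8) mod 8 = 4
i=5: (i + s[i]) mod n = (5 + 5) mod 8 = 2
i=6: (i + s[i]) mod n = (6 + 6) mod 8 = 4
i=7: (i + s[i]) mod n = (7 + 0) mod 8 = 7
Residues: [1, 1, 2, 5, 4, 2, 4, 7], distinct: False

Answer: invalid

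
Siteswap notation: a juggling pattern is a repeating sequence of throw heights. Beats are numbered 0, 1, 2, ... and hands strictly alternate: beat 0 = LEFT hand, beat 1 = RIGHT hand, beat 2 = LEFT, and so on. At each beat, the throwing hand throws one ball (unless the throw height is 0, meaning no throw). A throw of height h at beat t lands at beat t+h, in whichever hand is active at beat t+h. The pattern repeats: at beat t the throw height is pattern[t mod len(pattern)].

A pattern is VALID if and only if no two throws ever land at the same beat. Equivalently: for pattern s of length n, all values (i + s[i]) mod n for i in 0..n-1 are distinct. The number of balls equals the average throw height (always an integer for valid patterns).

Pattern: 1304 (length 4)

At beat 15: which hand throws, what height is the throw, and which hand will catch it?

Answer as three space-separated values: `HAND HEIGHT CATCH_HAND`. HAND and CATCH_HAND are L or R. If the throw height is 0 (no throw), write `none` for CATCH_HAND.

Beat 15: 15 mod 2 = 1, so hand = R
Throw height = pattern[15 mod 4] = pattern[3] = 4
Lands at beat 15+4=19, 19 mod 2 = 1, so catch hand = R

Answer: R 4 R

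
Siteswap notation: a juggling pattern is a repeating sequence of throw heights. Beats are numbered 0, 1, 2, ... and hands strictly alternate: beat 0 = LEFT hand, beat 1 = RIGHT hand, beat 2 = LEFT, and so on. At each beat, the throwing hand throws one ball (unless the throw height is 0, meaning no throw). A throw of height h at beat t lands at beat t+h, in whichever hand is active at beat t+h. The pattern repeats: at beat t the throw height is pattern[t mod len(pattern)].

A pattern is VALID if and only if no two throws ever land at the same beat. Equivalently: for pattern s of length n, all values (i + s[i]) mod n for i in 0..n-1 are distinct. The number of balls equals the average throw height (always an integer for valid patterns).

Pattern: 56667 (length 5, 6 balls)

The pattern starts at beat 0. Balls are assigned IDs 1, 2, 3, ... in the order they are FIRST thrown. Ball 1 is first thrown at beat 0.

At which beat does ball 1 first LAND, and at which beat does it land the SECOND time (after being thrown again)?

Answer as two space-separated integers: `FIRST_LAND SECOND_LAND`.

Answer: 5 10

Derivation:
Beat 0 (L): throw ball1 h=5 -> lands@5:R; in-air after throw: [b1@5:R]
Beat 1 (R): throw ball2 h=6 -> lands@7:R; in-air after throw: [b1@5:R b2@7:R]
Beat 2 (L): throw ball3 h=6 -> lands@8:L; in-air after throw: [b1@5:R b2@7:R b3@8:L]
Beat 3 (R): throw ball4 h=6 -> lands@9:R; in-air after throw: [b1@5:R b2@7:R b3@8:L b4@9:R]
Beat 4 (L): throw ball5 h=7 -> lands@11:R; in-air after throw: [b1@5:R b2@7:R b3@8:L b4@9:R b5@11:R]
Beat 5 (R): throw ball1 h=5 -> lands@10:L; in-air after throw: [b2@7:R b3@8:L b4@9:R b1@10:L b5@11:R]
Beat 6 (L): throw ball6 h=6 -> lands@12:L; in-air after throw: [b2@7:R b3@8:L b4@9:R b1@10:L b5@11:R b6@12:L]
Beat 7 (R): throw ball2 h=6 -> lands@13:R; in-air after throw: [b3@8:L b4@9:R b1@10:L b5@11:R b6@12:L b2@13:R]
Beat 8 (L): throw ball3 h=6 -> lands@14:L; in-air after throw: [b4@9:R b1@10:L b5@11:R b6@12:L b2@13:R b3@14:L]
Beat 9 (R): throw ball4 h=7 -> lands@16:L; in-air after throw: [b1@10:L b5@11:R b6@12:L b2@13:R b3@14:L b4@16:L]
Beat 10 (L): throw ball1 h=5 -> lands@15:R; in-air after throw: [b5@11:R b6@12:L b2@13:R b3@14:L b1@15:R b4@16:L]
Ball 1: thrown@0 h=5 -> first land @5; rethrown@5 h=5 -> second land @10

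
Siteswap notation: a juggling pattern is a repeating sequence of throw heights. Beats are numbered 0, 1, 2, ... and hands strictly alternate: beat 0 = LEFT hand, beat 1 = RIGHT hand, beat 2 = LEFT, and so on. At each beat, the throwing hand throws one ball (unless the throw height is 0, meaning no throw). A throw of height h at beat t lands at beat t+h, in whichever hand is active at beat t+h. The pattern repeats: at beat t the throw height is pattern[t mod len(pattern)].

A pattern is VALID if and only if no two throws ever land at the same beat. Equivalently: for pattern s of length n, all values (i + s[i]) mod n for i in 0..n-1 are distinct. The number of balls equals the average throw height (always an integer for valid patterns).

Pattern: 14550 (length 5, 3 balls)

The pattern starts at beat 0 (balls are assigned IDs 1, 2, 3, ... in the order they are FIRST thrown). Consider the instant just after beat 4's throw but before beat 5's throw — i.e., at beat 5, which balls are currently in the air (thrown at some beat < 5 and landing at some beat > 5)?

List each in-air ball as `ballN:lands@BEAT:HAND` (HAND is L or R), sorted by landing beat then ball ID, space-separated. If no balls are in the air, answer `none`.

Answer: ball2:lands@7:R ball3:lands@8:L

Derivation:
Beat 0 (L): throw ball1 h=1 -> lands@1:R; in-air after throw: [b1@1:R]
Beat 1 (R): throw ball1 h=4 -> lands@5:R; in-air after throw: [b1@5:R]
Beat 2 (L): throw ball2 h=5 -> lands@7:R; in-air after throw: [b1@5:R b2@7:R]
Beat 3 (R): throw ball3 h=5 -> lands@8:L; in-air after throw: [b1@5:R b2@7:R b3@8:L]
Beat 5 (R): throw ball1 h=1 -> lands@6:L; in-air after throw: [b1@6:L b2@7:R b3@8:L]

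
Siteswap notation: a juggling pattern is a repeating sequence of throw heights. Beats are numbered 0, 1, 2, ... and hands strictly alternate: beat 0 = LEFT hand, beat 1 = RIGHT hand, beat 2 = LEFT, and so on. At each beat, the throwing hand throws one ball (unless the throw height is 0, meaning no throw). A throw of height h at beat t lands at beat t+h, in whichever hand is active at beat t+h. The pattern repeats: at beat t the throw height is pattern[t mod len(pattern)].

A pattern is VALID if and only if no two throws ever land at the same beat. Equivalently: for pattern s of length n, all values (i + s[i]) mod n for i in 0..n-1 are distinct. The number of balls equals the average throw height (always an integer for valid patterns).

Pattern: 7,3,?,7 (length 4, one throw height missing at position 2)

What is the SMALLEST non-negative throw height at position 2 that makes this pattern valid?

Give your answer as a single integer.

Answer: 3

Derivation:
i=0: (0 + 7) mod 4 = 3
i=1: (1 + 3) mod 4 = 0
i=2: s[i]=? (unknown)
i=3: (3 + 7) mod 4 = 2
Known residues: [0, 2, 3]; need a permutation of 0..3, so missing residue r = 1
Need (2 + s) mod 4 = 1; smallest s = (1 - 2) mod 4 = 3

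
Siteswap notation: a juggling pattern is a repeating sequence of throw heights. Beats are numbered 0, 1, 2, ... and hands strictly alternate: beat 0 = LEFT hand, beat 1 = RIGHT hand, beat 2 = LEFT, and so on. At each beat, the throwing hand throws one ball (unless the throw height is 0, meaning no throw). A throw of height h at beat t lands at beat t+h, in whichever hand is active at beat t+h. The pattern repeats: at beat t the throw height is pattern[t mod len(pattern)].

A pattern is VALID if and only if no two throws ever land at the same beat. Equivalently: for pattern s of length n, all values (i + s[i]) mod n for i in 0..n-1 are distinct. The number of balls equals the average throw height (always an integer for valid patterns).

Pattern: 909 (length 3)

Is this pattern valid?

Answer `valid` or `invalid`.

Answer: valid

Derivation:
i=0: (i + s[i]) mod n = (0 + 9) mod 3 = 0
i=1: (i + s[i]) mod n = (1 + 0) mod 3 = 1
i=2: (i + s[i]) mod n = (2 + 9) mod 3 = 2
Residues: [0, 1, 2], distinct: True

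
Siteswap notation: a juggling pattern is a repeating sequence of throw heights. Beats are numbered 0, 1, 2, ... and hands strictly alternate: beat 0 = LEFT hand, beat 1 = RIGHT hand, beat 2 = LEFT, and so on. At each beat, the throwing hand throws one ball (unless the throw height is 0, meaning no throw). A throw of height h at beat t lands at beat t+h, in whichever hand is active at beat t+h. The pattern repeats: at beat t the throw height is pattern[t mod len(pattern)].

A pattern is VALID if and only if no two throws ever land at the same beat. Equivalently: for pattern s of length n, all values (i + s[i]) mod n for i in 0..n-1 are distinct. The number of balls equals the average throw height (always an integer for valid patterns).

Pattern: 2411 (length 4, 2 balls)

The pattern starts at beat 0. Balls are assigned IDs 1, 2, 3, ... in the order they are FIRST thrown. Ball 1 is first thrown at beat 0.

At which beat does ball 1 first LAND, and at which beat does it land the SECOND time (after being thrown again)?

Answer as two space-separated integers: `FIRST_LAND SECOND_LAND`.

Beat 0 (L): throw ball1 h=2 -> lands@2:L; in-air after throw: [b1@2:L]
Beat 1 (R): throw ball2 h=4 -> lands@5:R; in-air after throw: [b1@2:L b2@5:R]
Beat 2 (L): throw ball1 h=1 -> lands@3:R; in-air after throw: [b1@3:R b2@5:R]
Beat 3 (R): throw ball1 h=1 -> lands@4:L; in-air after throw: [b1@4:L b2@5:R]
Ball 1: thrown@0 h=2 -> first land @2; rethrown@2 h=1 -> second land @3

Answer: 2 3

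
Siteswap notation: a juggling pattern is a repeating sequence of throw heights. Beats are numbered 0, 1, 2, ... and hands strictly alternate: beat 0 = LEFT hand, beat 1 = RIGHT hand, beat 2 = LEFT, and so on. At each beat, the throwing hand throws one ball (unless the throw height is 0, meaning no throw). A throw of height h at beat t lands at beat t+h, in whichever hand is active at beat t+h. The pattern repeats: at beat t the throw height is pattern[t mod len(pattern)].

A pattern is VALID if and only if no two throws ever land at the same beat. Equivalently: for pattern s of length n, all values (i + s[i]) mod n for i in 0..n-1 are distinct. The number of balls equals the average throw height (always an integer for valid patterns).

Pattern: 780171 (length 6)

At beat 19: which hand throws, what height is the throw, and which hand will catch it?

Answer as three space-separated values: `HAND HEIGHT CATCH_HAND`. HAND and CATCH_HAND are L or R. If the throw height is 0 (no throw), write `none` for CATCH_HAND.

Beat 19: 19 mod 2 = 1, so hand = R
Throw height = pattern[19 mod 6] = pattern[1] = 8
Lands at beat 19+8=27, 27 mod 2 = 1, so catch hand = R

Answer: R 8 R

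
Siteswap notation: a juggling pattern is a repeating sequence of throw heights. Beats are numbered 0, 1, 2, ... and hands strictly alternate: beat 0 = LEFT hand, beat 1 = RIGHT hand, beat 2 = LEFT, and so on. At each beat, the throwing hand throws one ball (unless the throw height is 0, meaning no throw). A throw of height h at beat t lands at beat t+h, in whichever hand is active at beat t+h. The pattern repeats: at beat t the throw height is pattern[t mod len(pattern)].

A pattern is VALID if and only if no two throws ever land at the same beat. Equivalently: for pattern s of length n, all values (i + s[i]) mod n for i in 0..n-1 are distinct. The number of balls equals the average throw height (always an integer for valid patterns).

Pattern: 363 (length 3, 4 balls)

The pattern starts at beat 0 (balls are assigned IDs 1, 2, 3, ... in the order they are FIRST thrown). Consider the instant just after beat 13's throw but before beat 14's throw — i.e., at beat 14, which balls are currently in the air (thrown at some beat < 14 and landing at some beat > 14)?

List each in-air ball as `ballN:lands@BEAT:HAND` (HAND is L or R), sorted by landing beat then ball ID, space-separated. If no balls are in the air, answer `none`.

Beat 0 (L): throw ball1 h=3 -> lands@3:R; in-air after throw: [b1@3:R]
Beat 1 (R): throw ball2 h=6 -> lands@7:R; in-air after throw: [b1@3:R b2@7:R]
Beat 2 (L): throw ball3 h=3 -> lands@5:R; in-air after throw: [b1@3:R b3@5:R b2@7:R]
Beat 3 (R): throw ball1 h=3 -> lands@6:L; in-air after throw: [b3@5:R b1@6:L b2@7:R]
Beat 4 (L): throw ball4 h=6 -> lands@10:L; in-air after throw: [b3@5:R b1@6:L b2@7:R b4@10:L]
Beat 5 (R): throw ball3 h=3 -> lands@8:L; in-air after throw: [b1@6:L b2@7:R b3@8:L b4@10:L]
Beat 6 (L): throw ball1 h=3 -> lands@9:R; in-air after throw: [b2@7:R b3@8:L b1@9:R b4@10:L]
Beat 7 (R): throw ball2 h=6 -> lands@13:R; in-air after throw: [b3@8:L b1@9:R b4@10:L b2@13:R]
Beat 8 (L): throw ball3 h=3 -> lands@11:R; in-air after throw: [b1@9:R b4@10:L b3@11:R b2@13:R]
Beat 9 (R): throw ball1 h=3 -> lands@12:L; in-air after throw: [b4@10:L b3@11:R b1@12:L b2@13:R]
Beat 10 (L): throw ball4 h=6 -> lands@16:L; in-air after throw: [b3@11:R b1@12:L b2@13:R b4@16:L]
Beat 11 (R): throw ball3 h=3 -> lands@14:L; in-air after throw: [b1@12:L b2@13:R b3@14:L b4@16:L]
Beat 12 (L): throw ball1 h=3 -> lands@15:R; in-air after throw: [b2@13:R b3@14:L b1@15:R b4@16:L]
Beat 13 (R): throw ball2 h=6 -> lands@19:R; in-air after throw: [b3@14:L b1@15:R b4@16:L b2@19:R]
Beat 14 (L): throw ball3 h=3 -> lands@17:R; in-air after throw: [b1@15:R b4@16:L b3@17:R b2@19:R]

Answer: ball1:lands@15:R ball4:lands@16:L ball2:lands@19:R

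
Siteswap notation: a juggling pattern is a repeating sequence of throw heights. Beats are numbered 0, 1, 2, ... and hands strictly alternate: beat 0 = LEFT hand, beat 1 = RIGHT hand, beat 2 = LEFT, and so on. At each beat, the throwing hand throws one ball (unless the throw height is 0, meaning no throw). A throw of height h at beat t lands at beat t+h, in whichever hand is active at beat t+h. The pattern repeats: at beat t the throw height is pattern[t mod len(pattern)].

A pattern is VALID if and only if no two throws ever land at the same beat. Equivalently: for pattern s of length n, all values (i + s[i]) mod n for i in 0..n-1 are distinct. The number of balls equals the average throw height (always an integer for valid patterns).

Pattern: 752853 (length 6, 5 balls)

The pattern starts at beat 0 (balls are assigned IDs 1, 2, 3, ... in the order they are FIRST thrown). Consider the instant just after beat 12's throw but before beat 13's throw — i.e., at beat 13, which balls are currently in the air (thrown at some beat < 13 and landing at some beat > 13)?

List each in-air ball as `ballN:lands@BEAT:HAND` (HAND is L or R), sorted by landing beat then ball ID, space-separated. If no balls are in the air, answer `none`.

Answer: ball4:lands@14:L ball5:lands@15:R ball3:lands@17:R ball1:lands@19:R

Derivation:
Beat 0 (L): throw ball1 h=7 -> lands@7:R; in-air after throw: [b1@7:R]
Beat 1 (R): throw ball2 h=5 -> lands@6:L; in-air after throw: [b2@6:L b1@7:R]
Beat 2 (L): throw ball3 h=2 -> lands@4:L; in-air after throw: [b3@4:L b2@6:L b1@7:R]
Beat 3 (R): throw ball4 h=8 -> lands@11:R; in-air after throw: [b3@4:L b2@6:L b1@7:R b4@11:R]
Beat 4 (L): throw ball3 h=5 -> lands@9:R; in-air after throw: [b2@6:L b1@7:R b3@9:R b4@11:R]
Beat 5 (R): throw ball5 h=3 -> lands@8:L; in-air after throw: [b2@6:L b1@7:R b5@8:L b3@9:R b4@11:R]
Beat 6 (L): throw ball2 h=7 -> lands@13:R; in-air after throw: [b1@7:R b5@8:L b3@9:R b4@11:R b2@13:R]
Beat 7 (R): throw ball1 h=5 -> lands@12:L; in-air after throw: [b5@8:L b3@9:R b4@11:R b1@12:L b2@13:R]
Beat 8 (L): throw ball5 h=2 -> lands@10:L; in-air after throw: [b3@9:R b5@10:L b4@11:R b1@12:L b2@13:R]
Beat 9 (R): throw ball3 h=8 -> lands@17:R; in-air after throw: [b5@10:L b4@11:R b1@12:L b2@13:R b3@17:R]
Beat 10 (L): throw ball5 h=5 -> lands@15:R; in-air after throw: [b4@11:R b1@12:L b2@13:R b5@15:R b3@17:R]
Beat 11 (R): throw ball4 h=3 -> lands@14:L; in-air after throw: [b1@12:L b2@13:R b4@14:L b5@15:R b3@17:R]
Beat 12 (L): throw ball1 h=7 -> lands@19:R; in-air after throw: [b2@13:R b4@14:L b5@15:R b3@17:R b1@19:R]
Beat 13 (R): throw ball2 h=5 -> lands@18:L; in-air after throw: [b4@14:L b5@15:R b3@17:R b2@18:L b1@19:R]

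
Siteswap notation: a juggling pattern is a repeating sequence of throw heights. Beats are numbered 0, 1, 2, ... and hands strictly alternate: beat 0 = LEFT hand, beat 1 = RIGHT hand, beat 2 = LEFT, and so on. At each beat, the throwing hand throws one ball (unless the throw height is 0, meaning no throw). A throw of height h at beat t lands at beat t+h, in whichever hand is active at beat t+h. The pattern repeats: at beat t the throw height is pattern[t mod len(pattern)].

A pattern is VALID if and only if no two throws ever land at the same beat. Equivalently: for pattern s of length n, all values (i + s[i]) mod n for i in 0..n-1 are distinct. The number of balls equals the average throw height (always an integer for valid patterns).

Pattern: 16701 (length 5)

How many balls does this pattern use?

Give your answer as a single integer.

Pattern = [1, 6, 7, 0, 1], length n = 5
  position 0: throw height = 1, running sum = 1
  position 1: throw height = 6, running sum = 7
  position 2: throw height = 7, running sum = 14
  position 3: throw height = 0, running sum = 14
  position 4: throw height = 1, running sum = 15
Total sum = 15; balls = sum / n = 15 / 5 = 3

Answer: 3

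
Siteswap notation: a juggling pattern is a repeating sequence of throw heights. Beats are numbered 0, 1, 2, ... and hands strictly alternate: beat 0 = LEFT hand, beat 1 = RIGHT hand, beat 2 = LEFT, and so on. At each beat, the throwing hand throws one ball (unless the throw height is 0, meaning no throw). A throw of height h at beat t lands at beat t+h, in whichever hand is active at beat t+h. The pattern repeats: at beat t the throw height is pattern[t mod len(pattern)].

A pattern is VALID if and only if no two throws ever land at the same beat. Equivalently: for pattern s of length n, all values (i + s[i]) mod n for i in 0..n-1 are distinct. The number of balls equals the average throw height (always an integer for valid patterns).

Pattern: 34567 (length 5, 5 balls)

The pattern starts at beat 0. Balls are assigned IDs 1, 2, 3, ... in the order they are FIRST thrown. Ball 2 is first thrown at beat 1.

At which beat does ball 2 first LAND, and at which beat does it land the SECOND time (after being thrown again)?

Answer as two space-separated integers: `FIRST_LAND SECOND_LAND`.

Beat 0 (L): throw ball1 h=3 -> lands@3:R; in-air after throw: [b1@3:R]
Beat 1 (R): throw ball2 h=4 -> lands@5:R; in-air after throw: [b1@3:R b2@5:R]
Beat 2 (L): throw ball3 h=5 -> lands@7:R; in-air after throw: [b1@3:R b2@5:R b3@7:R]
Beat 3 (R): throw ball1 h=6 -> lands@9:R; in-air after throw: [b2@5:R b3@7:R b1@9:R]
Beat 4 (L): throw ball4 h=7 -> lands@11:R; in-air after throw: [b2@5:R b3@7:R b1@9:R b4@11:R]
Beat 5 (R): throw ball2 h=3 -> lands@8:L; in-air after throw: [b3@7:R b2@8:L b1@9:R b4@11:R]
Beat 6 (L): throw ball5 h=4 -> lands@10:L; in-air after throw: [b3@7:R b2@8:L b1@9:R b5@10:L b4@11:R]
Beat 7 (R): throw ball3 h=5 -> lands@12:L; in-air after throw: [b2@8:L b1@9:R b5@10:L b4@11:R b3@12:L]
Beat 8 (L): throw ball2 h=6 -> lands@14:L; in-air after throw: [b1@9:R b5@10:L b4@11:R b3@12:L b2@14:L]
Ball 2: thrown@1 h=4 -> first land @5; rethrown@5 h=3 -> second land @8

Answer: 5 8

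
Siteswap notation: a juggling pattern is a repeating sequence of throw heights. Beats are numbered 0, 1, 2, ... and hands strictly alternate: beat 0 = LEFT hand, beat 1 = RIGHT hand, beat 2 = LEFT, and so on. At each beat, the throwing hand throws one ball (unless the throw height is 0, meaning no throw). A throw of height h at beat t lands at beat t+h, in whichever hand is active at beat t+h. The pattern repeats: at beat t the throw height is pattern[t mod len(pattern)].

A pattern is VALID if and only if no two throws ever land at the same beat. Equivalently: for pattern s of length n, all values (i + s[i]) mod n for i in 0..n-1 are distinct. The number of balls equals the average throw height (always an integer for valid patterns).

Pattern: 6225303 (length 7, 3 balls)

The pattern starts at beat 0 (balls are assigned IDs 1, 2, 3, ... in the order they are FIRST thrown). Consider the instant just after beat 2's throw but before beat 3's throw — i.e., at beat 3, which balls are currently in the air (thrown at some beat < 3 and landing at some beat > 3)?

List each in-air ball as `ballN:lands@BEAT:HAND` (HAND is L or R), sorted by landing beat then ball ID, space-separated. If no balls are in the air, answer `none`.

Beat 0 (L): throw ball1 h=6 -> lands@6:L; in-air after throw: [b1@6:L]
Beat 1 (R): throw ball2 h=2 -> lands@3:R; in-air after throw: [b2@3:R b1@6:L]
Beat 2 (L): throw ball3 h=2 -> lands@4:L; in-air after throw: [b2@3:R b3@4:L b1@6:L]
Beat 3 (R): throw ball2 h=5 -> lands@8:L; in-air after throw: [b3@4:L b1@6:L b2@8:L]

Answer: ball3:lands@4:L ball1:lands@6:L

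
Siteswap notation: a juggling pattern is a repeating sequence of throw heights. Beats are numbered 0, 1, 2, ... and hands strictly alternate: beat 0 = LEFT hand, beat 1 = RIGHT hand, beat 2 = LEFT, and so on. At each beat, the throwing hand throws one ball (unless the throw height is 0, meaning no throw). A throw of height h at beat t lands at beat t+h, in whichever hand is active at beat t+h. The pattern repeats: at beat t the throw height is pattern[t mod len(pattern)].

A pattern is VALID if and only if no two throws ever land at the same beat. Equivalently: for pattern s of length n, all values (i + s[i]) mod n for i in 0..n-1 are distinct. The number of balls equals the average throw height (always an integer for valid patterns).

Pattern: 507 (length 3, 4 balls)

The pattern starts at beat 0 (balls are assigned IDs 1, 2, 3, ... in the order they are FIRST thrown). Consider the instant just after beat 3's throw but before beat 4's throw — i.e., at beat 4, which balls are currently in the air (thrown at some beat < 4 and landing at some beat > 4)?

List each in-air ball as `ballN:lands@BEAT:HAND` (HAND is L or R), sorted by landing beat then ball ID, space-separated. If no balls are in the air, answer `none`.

Answer: ball1:lands@5:R ball3:lands@8:L ball2:lands@9:R

Derivation:
Beat 0 (L): throw ball1 h=5 -> lands@5:R; in-air after throw: [b1@5:R]
Beat 2 (L): throw ball2 h=7 -> lands@9:R; in-air after throw: [b1@5:R b2@9:R]
Beat 3 (R): throw ball3 h=5 -> lands@8:L; in-air after throw: [b1@5:R b3@8:L b2@9:R]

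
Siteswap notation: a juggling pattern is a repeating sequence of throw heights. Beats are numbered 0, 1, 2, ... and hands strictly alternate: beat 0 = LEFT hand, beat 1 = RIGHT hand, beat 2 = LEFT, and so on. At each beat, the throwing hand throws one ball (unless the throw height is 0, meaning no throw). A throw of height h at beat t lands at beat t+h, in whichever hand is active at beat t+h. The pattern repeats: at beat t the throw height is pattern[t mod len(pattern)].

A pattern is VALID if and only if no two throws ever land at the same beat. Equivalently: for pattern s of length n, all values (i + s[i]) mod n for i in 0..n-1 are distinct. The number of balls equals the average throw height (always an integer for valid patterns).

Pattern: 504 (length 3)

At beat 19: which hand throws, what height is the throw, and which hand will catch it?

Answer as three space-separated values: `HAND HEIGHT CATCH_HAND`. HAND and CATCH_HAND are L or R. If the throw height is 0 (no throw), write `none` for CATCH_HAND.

Beat 19: 19 mod 2 = 1, so hand = R
Throw height = pattern[19 mod 3] = pattern[1] = 0

Answer: R 0 none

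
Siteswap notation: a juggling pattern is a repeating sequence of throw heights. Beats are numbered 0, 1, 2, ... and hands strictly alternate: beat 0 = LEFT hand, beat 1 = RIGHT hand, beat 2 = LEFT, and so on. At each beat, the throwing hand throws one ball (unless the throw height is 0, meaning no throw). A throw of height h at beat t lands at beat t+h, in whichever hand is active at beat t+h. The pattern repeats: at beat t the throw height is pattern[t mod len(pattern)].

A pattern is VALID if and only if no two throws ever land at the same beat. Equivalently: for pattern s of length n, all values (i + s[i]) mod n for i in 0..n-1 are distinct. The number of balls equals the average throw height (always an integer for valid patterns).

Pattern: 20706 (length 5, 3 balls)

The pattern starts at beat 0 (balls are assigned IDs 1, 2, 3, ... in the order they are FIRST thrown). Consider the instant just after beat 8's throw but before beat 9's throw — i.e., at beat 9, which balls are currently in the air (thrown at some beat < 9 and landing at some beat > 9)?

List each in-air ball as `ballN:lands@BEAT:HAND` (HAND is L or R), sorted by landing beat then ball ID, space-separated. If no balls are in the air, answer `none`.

Answer: ball2:lands@10:L ball3:lands@14:L

Derivation:
Beat 0 (L): throw ball1 h=2 -> lands@2:L; in-air after throw: [b1@2:L]
Beat 2 (L): throw ball1 h=7 -> lands@9:R; in-air after throw: [b1@9:R]
Beat 4 (L): throw ball2 h=6 -> lands@10:L; in-air after throw: [b1@9:R b2@10:L]
Beat 5 (R): throw ball3 h=2 -> lands@7:R; in-air after throw: [b3@7:R b1@9:R b2@10:L]
Beat 7 (R): throw ball3 h=7 -> lands@14:L; in-air after throw: [b1@9:R b2@10:L b3@14:L]
Beat 9 (R): throw ball1 h=6 -> lands@15:R; in-air after throw: [b2@10:L b3@14:L b1@15:R]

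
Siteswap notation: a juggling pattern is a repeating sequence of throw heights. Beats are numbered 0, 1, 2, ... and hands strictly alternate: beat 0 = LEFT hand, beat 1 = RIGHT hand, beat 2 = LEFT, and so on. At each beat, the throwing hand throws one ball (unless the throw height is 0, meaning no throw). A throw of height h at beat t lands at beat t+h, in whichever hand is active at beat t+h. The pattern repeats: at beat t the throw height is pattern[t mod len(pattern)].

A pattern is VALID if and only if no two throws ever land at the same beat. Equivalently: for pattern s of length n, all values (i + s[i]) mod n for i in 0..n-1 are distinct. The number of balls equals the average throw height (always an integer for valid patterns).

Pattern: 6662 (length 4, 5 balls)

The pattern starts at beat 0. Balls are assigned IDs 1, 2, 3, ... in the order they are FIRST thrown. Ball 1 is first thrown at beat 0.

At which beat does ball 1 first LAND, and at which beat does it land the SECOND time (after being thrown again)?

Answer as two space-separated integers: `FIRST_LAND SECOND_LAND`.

Beat 0 (L): throw ball1 h=6 -> lands@6:L; in-air after throw: [b1@6:L]
Beat 1 (R): throw ball2 h=6 -> lands@7:R; in-air after throw: [b1@6:L b2@7:R]
Beat 2 (L): throw ball3 h=6 -> lands@8:L; in-air after throw: [b1@6:L b2@7:R b3@8:L]
Beat 3 (R): throw ball4 h=2 -> lands@5:R; in-air after throw: [b4@5:R b1@6:L b2@7:R b3@8:L]
Beat 4 (L): throw ball5 h=6 -> lands@10:L; in-air after throw: [b4@5:R b1@6:L b2@7:R b3@8:L b5@10:L]
Beat 5 (R): throw ball4 h=6 -> lands@11:R; in-air after throw: [b1@6:L b2@7:R b3@8:L b5@10:L b4@11:R]
Beat 6 (L): throw ball1 h=6 -> lands@12:L; in-air after throw: [b2@7:R b3@8:L b5@10:L b4@11:R b1@12:L]
Beat 7 (R): throw ball2 h=2 -> lands@9:R; in-air after throw: [b3@8:L b2@9:R b5@10:L b4@11:R b1@12:L]
Beat 8 (L): throw ball3 h=6 -> lands@14:L; in-air after throw: [b2@9:R b5@10:L b4@11:R b1@12:L b3@14:L]
Beat 9 (R): throw ball2 h=6 -> lands@15:R; in-air after throw: [b5@10:L b4@11:R b1@12:L b3@14:L b2@15:R]
Beat 10 (L): throw ball5 h=6 -> lands@16:L; in-air after throw: [b4@11:R b1@12:L b3@14:L b2@15:R b5@16:L]
Beat 11 (R): throw ball4 h=2 -> lands@13:R; in-air after throw: [b1@12:L b4@13:R b3@14:L b2@15:R b5@16:L]
Beat 12 (L): throw ball1 h=6 -> lands@18:L; in-air after throw: [b4@13:R b3@14:L b2@15:R b5@16:L b1@18:L]
Ball 1: thrown@0 h=6 -> first land @6; rethrown@6 h=6 -> second land @12

Answer: 6 12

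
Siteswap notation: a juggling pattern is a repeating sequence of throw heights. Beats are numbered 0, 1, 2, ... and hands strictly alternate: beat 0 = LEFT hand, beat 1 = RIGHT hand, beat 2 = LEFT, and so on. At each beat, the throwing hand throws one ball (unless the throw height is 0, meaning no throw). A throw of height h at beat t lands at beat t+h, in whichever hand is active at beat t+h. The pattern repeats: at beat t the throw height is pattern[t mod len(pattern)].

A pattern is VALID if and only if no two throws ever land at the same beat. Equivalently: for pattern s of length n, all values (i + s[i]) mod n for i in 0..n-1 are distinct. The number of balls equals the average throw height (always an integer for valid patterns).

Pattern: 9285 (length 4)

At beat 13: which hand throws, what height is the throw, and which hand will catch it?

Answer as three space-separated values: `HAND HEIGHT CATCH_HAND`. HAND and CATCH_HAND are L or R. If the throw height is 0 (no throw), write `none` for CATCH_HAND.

Beat 13: 13 mod 2 = 1, so hand = R
Throw height = pattern[13 mod 4] = pattern[1] = 2
Lands at beat 13+2=15, 15 mod 2 = 1, so catch hand = R

Answer: R 2 R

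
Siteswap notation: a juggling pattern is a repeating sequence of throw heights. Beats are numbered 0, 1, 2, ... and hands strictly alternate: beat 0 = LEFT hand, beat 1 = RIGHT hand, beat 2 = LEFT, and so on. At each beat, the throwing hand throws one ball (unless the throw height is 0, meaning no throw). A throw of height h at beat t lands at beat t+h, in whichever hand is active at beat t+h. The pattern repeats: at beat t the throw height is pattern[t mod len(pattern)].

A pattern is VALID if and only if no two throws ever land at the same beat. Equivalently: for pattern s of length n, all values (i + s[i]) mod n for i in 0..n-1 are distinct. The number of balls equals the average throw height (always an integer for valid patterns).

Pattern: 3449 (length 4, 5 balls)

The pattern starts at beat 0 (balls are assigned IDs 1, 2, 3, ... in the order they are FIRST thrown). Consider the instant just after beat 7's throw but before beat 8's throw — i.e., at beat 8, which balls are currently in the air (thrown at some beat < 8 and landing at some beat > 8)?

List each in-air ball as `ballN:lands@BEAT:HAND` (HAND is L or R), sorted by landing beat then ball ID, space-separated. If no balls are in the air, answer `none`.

Answer: ball2:lands@9:R ball3:lands@10:L ball1:lands@12:L ball4:lands@16:L

Derivation:
Beat 0 (L): throw ball1 h=3 -> lands@3:R; in-air after throw: [b1@3:R]
Beat 1 (R): throw ball2 h=4 -> lands@5:R; in-air after throw: [b1@3:R b2@5:R]
Beat 2 (L): throw ball3 h=4 -> lands@6:L; in-air after throw: [b1@3:R b2@5:R b3@6:L]
Beat 3 (R): throw ball1 h=9 -> lands@12:L; in-air after throw: [b2@5:R b3@6:L b1@12:L]
Beat 4 (L): throw ball4 h=3 -> lands@7:R; in-air after throw: [b2@5:R b3@6:L b4@7:R b1@12:L]
Beat 5 (R): throw ball2 h=4 -> lands@9:R; in-air after throw: [b3@6:L b4@7:R b2@9:R b1@12:L]
Beat 6 (L): throw ball3 h=4 -> lands@10:L; in-air after throw: [b4@7:R b2@9:R b3@10:L b1@12:L]
Beat 7 (R): throw ball4 h=9 -> lands@16:L; in-air after throw: [b2@9:R b3@10:L b1@12:L b4@16:L]
Beat 8 (L): throw ball5 h=3 -> lands@11:R; in-air after throw: [b2@9:R b3@10:L b5@11:R b1@12:L b4@16:L]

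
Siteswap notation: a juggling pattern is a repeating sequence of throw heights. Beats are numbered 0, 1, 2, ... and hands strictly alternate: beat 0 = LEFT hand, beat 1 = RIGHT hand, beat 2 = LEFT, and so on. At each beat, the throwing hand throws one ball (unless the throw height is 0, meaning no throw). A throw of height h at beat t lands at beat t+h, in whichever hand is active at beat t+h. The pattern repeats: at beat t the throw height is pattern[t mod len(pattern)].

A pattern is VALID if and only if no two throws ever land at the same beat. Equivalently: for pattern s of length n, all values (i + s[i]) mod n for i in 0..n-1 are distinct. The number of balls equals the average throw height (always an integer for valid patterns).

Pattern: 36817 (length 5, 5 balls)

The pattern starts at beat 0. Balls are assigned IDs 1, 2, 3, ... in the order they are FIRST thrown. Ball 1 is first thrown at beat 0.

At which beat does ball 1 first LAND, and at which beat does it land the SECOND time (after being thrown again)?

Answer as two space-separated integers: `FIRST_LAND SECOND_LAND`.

Answer: 3 4

Derivation:
Beat 0 (L): throw ball1 h=3 -> lands@3:R; in-air after throw: [b1@3:R]
Beat 1 (R): throw ball2 h=6 -> lands@7:R; in-air after throw: [b1@3:R b2@7:R]
Beat 2 (L): throw ball3 h=8 -> lands@10:L; in-air after throw: [b1@3:R b2@7:R b3@10:L]
Beat 3 (R): throw ball1 h=1 -> lands@4:L; in-air after throw: [b1@4:L b2@7:R b3@10:L]
Beat 4 (L): throw ball1 h=7 -> lands@11:R; in-air after throw: [b2@7:R b3@10:L b1@11:R]
Ball 1: thrown@0 h=3 -> first land @3; rethrown@3 h=1 -> second land @4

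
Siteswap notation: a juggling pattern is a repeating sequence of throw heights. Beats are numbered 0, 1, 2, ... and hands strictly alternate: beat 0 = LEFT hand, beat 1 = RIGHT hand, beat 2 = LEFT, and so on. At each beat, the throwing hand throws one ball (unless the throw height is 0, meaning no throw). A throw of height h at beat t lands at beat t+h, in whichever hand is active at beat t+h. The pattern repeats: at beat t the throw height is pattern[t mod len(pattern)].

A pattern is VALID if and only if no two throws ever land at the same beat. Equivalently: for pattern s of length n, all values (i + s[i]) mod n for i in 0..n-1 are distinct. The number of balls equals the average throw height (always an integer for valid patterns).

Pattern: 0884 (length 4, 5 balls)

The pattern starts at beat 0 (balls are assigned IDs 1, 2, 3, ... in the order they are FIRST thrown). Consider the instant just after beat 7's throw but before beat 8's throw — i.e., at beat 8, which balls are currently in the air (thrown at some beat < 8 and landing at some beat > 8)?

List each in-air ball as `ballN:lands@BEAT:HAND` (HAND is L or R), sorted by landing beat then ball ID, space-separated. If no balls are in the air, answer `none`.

Beat 1 (R): throw ball1 h=8 -> lands@9:R; in-air after throw: [b1@9:R]
Beat 2 (L): throw ball2 h=8 -> lands@10:L; in-air after throw: [b1@9:R b2@10:L]
Beat 3 (R): throw ball3 h=4 -> lands@7:R; in-air after throw: [b3@7:R b1@9:R b2@10:L]
Beat 5 (R): throw ball4 h=8 -> lands@13:R; in-air after throw: [b3@7:R b1@9:R b2@10:L b4@13:R]
Beat 6 (L): throw ball5 h=8 -> lands@14:L; in-air after throw: [b3@7:R b1@9:R b2@10:L b4@13:R b5@14:L]
Beat 7 (R): throw ball3 h=4 -> lands@11:R; in-air after throw: [b1@9:R b2@10:L b3@11:R b4@13:R b5@14:L]

Answer: ball1:lands@9:R ball2:lands@10:L ball3:lands@11:R ball4:lands@13:R ball5:lands@14:L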